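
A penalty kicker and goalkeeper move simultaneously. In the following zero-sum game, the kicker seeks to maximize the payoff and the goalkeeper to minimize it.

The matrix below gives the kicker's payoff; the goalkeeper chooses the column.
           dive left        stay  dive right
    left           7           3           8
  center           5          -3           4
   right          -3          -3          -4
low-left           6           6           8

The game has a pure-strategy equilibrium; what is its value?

Row minima: 3, -3, -4, 6 → the kicker's maximin is 6.
Column maxima: 7, 6, 8 → the goalkeeper's minimax is 6.
They coincide at (low-left, stay), so the value is 6.

6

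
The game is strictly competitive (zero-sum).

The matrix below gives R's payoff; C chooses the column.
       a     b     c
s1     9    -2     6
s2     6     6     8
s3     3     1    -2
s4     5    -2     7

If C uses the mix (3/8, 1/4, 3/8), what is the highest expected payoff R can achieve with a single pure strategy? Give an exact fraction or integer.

27/4

s1: (9)·(3/8) + (-2)·(1/4) + (6)·(3/8) = 41/8.
s2: (6)·(3/8) + (6)·(1/4) + (8)·(3/8) = 27/4.
s3: (3)·(3/8) + (1)·(1/4) + (-2)·(3/8) = 5/8.
s4: (5)·(3/8) + (-2)·(1/4) + (7)·(3/8) = 4.
The best pure response is s2 with expected payoff 27/4.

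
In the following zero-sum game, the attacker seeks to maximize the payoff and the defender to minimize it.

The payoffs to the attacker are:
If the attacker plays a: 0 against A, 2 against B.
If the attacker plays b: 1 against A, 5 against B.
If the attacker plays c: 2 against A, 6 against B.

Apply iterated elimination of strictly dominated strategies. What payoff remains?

Row a is strictly dominated by row b (1>0, 5>2); eliminate a.
Row b is strictly dominated by row c (2>1, 6>5); eliminate b.
Column B is strictly dominated by A for the defender (2<6); eliminate B.
Only (c, A) remains, with payoff 2.

2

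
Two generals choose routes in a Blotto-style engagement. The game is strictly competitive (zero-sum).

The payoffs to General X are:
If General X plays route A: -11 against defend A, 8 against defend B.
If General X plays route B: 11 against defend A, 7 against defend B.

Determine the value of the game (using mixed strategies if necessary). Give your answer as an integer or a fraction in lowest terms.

165/23

Row minima are -11 and 7, so General X's maximin is 7; column maxima are 11 and 8, so General Y's minimax is 8. These differ, so the equilibrium is in mixed strategies.
Let General X play route A with probability p. General Y is indifferent when −11p + 11(1−p) = 8p + 7(1−p), giving p = 4/23.
Let General Y play defend A with probability q. General X is indifferent when −11q + 8(1−q) = 11q + 7(1−q), giving q = 1/23.
The value is -11·(1/23) + (8)·(22/23) = 165/23.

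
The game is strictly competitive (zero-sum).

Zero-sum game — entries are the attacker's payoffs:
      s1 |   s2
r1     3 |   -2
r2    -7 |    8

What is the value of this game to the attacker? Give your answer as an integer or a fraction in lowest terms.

Row minima are -2 and -7, so the attacker's maximin is -2; column maxima are 3 and 8, so the defender's minimax is 3. These differ, so the equilibrium is in mixed strategies.
Let the attacker play r1 with probability p. The defender is indifferent when 3p − 7(1−p) = −2p + 8(1−p), giving p = 3/4.
Let the defender play s1 with probability q. The attacker is indifferent when 3q − 2(1−q) = −7q + 8(1−q), giving q = 1/2.
The value is 3·(1/2) + (-2)·(1/2) = 1/2.

1/2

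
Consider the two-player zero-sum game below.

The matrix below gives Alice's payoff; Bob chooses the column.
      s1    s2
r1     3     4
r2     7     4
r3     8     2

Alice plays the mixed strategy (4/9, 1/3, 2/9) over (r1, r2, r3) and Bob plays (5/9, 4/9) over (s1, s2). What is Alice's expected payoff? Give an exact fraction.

Against (5/9, 4/9), each row's expected payoff is r1: 31/9; r2: 17/3; r3: 16/3.
Taking the (4/9, 1/3, 2/9)-weighted average: (4/9)·(31/9) + (1/3)·(17/3) + (2/9)·(16/3) = 373/81.

373/81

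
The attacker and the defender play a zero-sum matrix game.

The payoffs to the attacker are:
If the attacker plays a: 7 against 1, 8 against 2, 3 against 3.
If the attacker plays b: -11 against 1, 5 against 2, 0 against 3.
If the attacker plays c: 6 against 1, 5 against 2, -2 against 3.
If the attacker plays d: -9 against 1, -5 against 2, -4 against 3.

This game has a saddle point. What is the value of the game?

Row minima: 3, -11, -2, -9 → the attacker's maximin is 3.
Column maxima: 7, 8, 3 → the defender's minimax is 3.
They coincide at (a, 3), so the value is 3.

3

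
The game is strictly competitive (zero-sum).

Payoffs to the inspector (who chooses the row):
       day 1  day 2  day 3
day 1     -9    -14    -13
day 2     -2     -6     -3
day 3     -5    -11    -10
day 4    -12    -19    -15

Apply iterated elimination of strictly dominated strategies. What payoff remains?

-6

Column day 1 is strictly dominated by day 2 for the inspectee (-14<-9, -6<-2, -11<-5, -19<-12); eliminate day 1.
Row day 4 is strictly dominated by row day 1 (-14>-19, -13>-15); eliminate day 4.
Column day 3 is strictly dominated by day 2 for the inspectee (-14<-13, -6<-3, -11<-10); eliminate day 3.
Row day 3 is strictly dominated by row day 2 (-6>-11); eliminate day 3.
Row day 1 is strictly dominated by row day 2 (-6>-14); eliminate day 1.
Only (day 2, day 2) remains, with payoff -6.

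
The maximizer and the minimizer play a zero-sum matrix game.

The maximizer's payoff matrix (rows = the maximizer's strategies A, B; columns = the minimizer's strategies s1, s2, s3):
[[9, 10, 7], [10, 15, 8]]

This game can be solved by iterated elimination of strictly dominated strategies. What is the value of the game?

8

Column s2 is strictly dominated by s1 for the minimizer (9<10, 10<15); eliminate s2.
Row A is strictly dominated by row B (10>9, 8>7); eliminate A.
Column s1 is strictly dominated by s3 for the minimizer (8<10); eliminate s1.
Only (B, s3) remains, with payoff 8.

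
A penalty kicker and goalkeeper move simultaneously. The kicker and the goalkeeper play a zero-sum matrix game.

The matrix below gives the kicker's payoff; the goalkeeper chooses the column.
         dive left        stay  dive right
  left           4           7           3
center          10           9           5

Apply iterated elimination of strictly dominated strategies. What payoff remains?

Column dive left is strictly dominated by dive right for the goalkeeper (3<4, 5<10); eliminate dive left.
Row left is strictly dominated by row center (9>7, 5>3); eliminate left.
Column stay is strictly dominated by dive right for the goalkeeper (5<9); eliminate stay.
Only (center, dive right) remains, with payoff 5.

5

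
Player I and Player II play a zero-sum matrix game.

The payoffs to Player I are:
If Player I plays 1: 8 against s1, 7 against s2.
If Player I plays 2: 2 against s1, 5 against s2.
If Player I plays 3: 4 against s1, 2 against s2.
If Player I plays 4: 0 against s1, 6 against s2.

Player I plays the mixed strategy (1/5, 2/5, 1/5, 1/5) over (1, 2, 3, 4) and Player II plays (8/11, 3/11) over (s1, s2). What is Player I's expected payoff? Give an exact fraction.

203/55

Against (8/11, 3/11), each row's expected payoff is 1: 85/11; 2: 31/11; 3: 38/11; 4: 18/11.
Taking the (1/5, 2/5, 1/5, 1/5)-weighted average: (1/5)·(85/11) + (2/5)·(31/11) + (1/5)·(38/11) + (1/5)·(18/11) = 203/55.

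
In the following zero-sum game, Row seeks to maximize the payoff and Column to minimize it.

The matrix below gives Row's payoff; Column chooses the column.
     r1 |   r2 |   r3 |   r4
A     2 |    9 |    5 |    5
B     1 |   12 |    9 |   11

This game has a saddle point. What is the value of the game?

Row minima: 2, 1 → Row's maximin is 2.
Column maxima: 2, 12, 9, 11 → Column's minimax is 2.
They coincide at (A, r1), so the value is 2.

2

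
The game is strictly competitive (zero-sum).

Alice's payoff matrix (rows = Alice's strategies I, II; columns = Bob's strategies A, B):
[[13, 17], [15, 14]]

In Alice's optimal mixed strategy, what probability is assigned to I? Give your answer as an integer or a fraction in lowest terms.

1/5

Row minima are 13 and 14, so Alice's maximin is 14; column maxima are 15 and 17, so Bob's minimax is 15. These differ, so the equilibrium is in mixed strategies.
Let Alice play I with probability p. Bob is indifferent when 13p + 15(1−p) = 17p + 14(1−p), giving p = 1/5.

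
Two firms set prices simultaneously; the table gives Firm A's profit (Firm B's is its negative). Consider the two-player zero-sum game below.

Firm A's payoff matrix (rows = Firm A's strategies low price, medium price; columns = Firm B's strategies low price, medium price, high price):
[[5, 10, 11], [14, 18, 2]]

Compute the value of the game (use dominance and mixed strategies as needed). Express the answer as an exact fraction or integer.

Column medium price is strictly dominated by low price for Firm B (it gives Firm A more in every row).
The remaining 2×2 game on (low price, medium price) × (low price, high price) has no saddle point. Let Firm A play low price with probability p; indifference gives 5p + 14(1−p) = 11p + 2(1−p), so p = 2/3.
Similarly Firm B's optimal q on low price is 1/2, and the value is 5·(1/2) + (11)·(1/2) = 8.

8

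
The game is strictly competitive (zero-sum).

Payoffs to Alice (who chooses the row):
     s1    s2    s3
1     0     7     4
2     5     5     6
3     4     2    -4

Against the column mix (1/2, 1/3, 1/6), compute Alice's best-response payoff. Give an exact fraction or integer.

31/6

1: (0)·(1/2) + (7)·(1/3) + (4)·(1/6) = 3.
2: (5)·(1/2) + (5)·(1/3) + (6)·(1/6) = 31/6.
3: (4)·(1/2) + (2)·(1/3) + (-4)·(1/6) = 2.
The best pure response is 2 with expected payoff 31/6.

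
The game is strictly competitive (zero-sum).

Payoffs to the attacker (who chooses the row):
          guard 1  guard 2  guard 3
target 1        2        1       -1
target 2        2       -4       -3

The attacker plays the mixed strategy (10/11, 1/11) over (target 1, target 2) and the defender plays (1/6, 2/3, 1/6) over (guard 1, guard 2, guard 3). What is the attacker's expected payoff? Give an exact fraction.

Against (1/6, 2/3, 1/6), each row's expected payoff is target 1: 5/6; target 2: -17/6.
Taking the (10/11, 1/11)-weighted average: (10/11)·(5/6) + (1/11)·(-17/6) = 1/2.

1/2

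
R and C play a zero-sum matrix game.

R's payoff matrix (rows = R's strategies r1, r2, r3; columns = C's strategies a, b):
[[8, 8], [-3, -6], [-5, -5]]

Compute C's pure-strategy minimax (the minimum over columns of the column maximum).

The worst case (largest entry) in each column is a: 8, b: 8.
The best (smallest) of these is 8.

8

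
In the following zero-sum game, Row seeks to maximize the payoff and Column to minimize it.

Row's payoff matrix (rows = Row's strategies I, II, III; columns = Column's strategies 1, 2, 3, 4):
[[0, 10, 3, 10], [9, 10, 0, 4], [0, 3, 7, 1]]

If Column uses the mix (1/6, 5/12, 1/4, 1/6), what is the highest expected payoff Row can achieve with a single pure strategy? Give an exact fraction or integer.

79/12

I: (0)·(1/6) + (10)·(5/12) + (3)·(1/4) + (10)·(1/6) = 79/12.
II: (9)·(1/6) + (10)·(5/12) + (0)·(1/4) + (4)·(1/6) = 19/3.
III: (0)·(1/6) + (3)·(5/12) + (7)·(1/4) + (1)·(1/6) = 19/6.
The best pure response is I with expected payoff 79/12.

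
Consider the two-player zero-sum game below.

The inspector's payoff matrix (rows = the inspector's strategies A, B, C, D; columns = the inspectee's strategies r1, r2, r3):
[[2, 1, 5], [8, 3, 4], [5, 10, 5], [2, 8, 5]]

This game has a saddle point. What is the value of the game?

Row minima: 1, 3, 5, 2 → the inspector's maximin is 5.
Column maxima: 8, 10, 5 → the inspectee's minimax is 5.
They coincide at (C, r3), so the value is 5.

5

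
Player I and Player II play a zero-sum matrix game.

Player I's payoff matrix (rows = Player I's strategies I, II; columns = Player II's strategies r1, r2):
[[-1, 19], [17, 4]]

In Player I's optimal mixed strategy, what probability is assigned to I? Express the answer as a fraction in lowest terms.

13/33

Row minima are -1 and 4, so Player I's maximin is 4; column maxima are 17 and 19, so Player II's minimax is 17. These differ, so the equilibrium is in mixed strategies.
Let Player I play I with probability p. Player II is indifferent when −p + 17(1−p) = 19p + 4(1−p), giving p = 13/33.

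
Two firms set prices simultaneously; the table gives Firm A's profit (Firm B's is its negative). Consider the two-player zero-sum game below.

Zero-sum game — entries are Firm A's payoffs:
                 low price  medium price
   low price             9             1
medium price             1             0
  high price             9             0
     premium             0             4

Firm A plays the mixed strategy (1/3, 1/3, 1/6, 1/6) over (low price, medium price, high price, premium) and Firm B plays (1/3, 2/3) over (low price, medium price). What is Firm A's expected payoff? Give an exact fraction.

Against (1/3, 2/3), each row's expected payoff is low price: 11/3; medium price: 1/3; high price: 3; premium: 8/3.
Taking the (1/3, 1/3, 1/6, 1/6)-weighted average: (1/3)·(11/3) + (1/3)·(1/3) + (1/6)·(3) + (1/6)·(8/3) = 41/18.

41/18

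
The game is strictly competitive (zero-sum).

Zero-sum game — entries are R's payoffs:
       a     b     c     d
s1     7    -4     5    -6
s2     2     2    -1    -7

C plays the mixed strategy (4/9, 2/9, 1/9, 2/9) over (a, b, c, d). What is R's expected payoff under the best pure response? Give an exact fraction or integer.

13/9

s1: (7)·(4/9) + (-4)·(2/9) + (5)·(1/9) + (-6)·(2/9) = 13/9.
s2: (2)·(4/9) + (2)·(2/9) + (-1)·(1/9) + (-7)·(2/9) = -1/3.
The best pure response is s1 with expected payoff 13/9.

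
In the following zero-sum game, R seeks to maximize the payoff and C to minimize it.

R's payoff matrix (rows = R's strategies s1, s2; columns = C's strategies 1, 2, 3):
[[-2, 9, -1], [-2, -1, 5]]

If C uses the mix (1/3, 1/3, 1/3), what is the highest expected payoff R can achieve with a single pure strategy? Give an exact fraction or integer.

2

s1: (-2)·(1/3) + (9)·(1/3) + (-1)·(1/3) = 2.
s2: (-2)·(1/3) + (-1)·(1/3) + (5)·(1/3) = 2/3.
The best pure response is s1 with expected payoff 2.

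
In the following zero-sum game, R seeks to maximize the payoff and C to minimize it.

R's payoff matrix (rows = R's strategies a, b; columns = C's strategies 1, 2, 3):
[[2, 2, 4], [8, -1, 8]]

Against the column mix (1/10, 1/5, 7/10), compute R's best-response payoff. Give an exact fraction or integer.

31/5

a: (2)·(1/10) + (2)·(1/5) + (4)·(7/10) = 17/5.
b: (8)·(1/10) + (-1)·(1/5) + (8)·(7/10) = 31/5.
The best pure response is b with expected payoff 31/5.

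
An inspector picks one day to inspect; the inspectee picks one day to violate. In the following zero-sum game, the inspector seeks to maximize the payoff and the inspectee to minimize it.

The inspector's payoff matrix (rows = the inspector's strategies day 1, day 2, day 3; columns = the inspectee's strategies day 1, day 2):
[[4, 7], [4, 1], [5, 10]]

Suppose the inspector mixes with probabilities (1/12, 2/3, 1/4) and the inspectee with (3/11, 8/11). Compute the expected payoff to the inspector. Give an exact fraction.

171/44

Against (3/11, 8/11), each row's expected payoff is day 1: 68/11; day 2: 20/11; day 3: 95/11.
Taking the (1/12, 2/3, 1/4)-weighted average: (1/12)·(68/11) + (2/3)·(20/11) + (1/4)·(95/11) = 171/44.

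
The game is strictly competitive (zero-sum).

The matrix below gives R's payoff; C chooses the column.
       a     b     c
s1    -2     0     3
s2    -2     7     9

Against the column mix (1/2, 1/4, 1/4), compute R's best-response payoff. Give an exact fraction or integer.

3

s1: (-2)·(1/2) + (0)·(1/4) + (3)·(1/4) = -1/4.
s2: (-2)·(1/2) + (7)·(1/4) + (9)·(1/4) = 3.
The best pure response is s2 with expected payoff 3.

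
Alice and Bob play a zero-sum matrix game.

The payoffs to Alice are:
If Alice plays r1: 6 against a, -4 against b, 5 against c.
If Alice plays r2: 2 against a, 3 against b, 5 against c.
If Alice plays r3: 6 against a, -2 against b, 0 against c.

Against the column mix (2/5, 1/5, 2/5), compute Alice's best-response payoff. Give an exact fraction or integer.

r1: (6)·(2/5) + (-4)·(1/5) + (5)·(2/5) = 18/5.
r2: (2)·(2/5) + (3)·(1/5) + (5)·(2/5) = 17/5.
r3: (6)·(2/5) + (-2)·(1/5) + (0)·(2/5) = 2.
The best pure response is r1 with expected payoff 18/5.

18/5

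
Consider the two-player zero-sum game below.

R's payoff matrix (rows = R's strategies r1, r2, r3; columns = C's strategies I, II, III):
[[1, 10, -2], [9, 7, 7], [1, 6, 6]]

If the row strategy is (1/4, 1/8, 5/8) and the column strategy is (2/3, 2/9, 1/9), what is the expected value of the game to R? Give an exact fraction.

Against (2/3, 2/9, 1/9), each row's expected payoff is r1: 8/3; r2: 25/3; r3: 8/3.
Taking the (1/4, 1/8, 5/8)-weighted average: (1/4)·(8/3) + (1/8)·(25/3) + (5/8)·(8/3) = 27/8.

27/8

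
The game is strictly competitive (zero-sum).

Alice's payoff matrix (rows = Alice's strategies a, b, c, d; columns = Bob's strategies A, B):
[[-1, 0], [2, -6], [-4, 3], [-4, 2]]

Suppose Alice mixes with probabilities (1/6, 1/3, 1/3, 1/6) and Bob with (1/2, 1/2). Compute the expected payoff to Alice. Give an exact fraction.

Against (1/2, 1/2), each row's expected payoff is a: -1/2; b: -2; c: -1/2; d: -1.
Taking the (1/6, 1/3, 1/3, 1/6)-weighted average: (1/6)·(-1/2) + (1/3)·(-2) + (1/3)·(-1/2) + (1/6)·(-1) = -13/12.

-13/12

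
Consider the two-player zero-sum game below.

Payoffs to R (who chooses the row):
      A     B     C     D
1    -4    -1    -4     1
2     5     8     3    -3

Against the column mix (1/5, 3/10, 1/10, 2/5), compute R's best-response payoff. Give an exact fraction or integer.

1: (-4)·(1/5) + (-1)·(3/10) + (-4)·(1/10) + (1)·(2/5) = -11/10.
2: (5)·(1/5) + (8)·(3/10) + (3)·(1/10) + (-3)·(2/5) = 5/2.
The best pure response is 2 with expected payoff 5/2.

5/2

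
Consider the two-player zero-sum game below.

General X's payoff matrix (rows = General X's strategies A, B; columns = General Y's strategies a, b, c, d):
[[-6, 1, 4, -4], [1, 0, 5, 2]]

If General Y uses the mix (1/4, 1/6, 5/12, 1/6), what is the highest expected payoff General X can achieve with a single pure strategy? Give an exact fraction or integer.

A: (-6)·(1/4) + (1)·(1/6) + (4)·(5/12) + (-4)·(1/6) = -1/3.
B: (1)·(1/4) + (0)·(1/6) + (5)·(5/12) + (2)·(1/6) = 8/3.
The best pure response is B with expected payoff 8/3.

8/3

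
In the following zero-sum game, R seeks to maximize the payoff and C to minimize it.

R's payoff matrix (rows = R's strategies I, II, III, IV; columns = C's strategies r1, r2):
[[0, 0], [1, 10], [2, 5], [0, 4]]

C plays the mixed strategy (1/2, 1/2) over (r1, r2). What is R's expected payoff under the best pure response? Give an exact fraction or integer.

11/2

I: (0)·(1/2) + (0)·(1/2) = 0.
II: (1)·(1/2) + (10)·(1/2) = 11/2.
III: (2)·(1/2) + (5)·(1/2) = 7/2.
IV: (0)·(1/2) + (4)·(1/2) = 2.
The best pure response is II with expected payoff 11/2.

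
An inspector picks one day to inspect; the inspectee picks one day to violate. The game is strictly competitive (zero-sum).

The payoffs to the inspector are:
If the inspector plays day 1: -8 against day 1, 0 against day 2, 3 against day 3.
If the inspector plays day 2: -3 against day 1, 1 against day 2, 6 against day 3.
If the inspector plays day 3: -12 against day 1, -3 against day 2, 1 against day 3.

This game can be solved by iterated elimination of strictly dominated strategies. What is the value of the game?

Row day 1 is strictly dominated by row day 2 (-3>-8, 1>0, 6>3); eliminate day 1.
Column day 2 is strictly dominated by day 1 for the inspectee (-3<1, -12<-3); eliminate day 2.
Column day 3 is strictly dominated by day 1 for the inspectee (-3<6, -12<1); eliminate day 3.
Row day 3 is strictly dominated by row day 2 (-3>-12); eliminate day 3.
Only (day 2, day 1) remains, with payoff -3.

-3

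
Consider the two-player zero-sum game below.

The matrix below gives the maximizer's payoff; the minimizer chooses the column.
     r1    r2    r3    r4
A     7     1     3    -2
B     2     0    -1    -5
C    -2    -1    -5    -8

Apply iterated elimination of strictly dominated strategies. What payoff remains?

Row B is strictly dominated by row A (7>2, 1>0, 3>-1, -2>-5); eliminate B.
Column r1 is strictly dominated by r3 for the minimizer (3<7, -5<-2); eliminate r1.
Row C is strictly dominated by row A (1>-1, 3>-5, -2>-8); eliminate C.
Column r3 is strictly dominated by r2 for the minimizer (1<3); eliminate r3.
Column r2 is strictly dominated by r4 for the minimizer (-2<1); eliminate r2.
Only (A, r4) remains, with payoff -2.

-2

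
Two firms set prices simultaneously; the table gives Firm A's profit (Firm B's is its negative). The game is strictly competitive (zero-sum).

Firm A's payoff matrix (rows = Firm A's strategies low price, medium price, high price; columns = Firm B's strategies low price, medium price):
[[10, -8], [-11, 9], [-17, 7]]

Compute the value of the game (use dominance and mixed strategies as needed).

1/19

Row high price is strictly dominated by row medium price, so Firm A never plays it.
The remaining 2×2 game on (low price, medium price) × (low price, medium price) has no saddle point. Let Firm A play low price with probability p; indifference gives 10p − 11(1−p) = −8p + 9(1−p), so p = 10/19.
Similarly Firm B's optimal q on low price is 17/38, and the value is 10·(17/38) + (-8)·(21/38) = 1/19.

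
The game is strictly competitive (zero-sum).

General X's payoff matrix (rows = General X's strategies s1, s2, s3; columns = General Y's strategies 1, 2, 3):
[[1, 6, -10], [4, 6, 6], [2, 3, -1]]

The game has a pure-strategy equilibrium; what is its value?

4

Row minima: -10, 4, -1 → General X's maximin is 4.
Column maxima: 4, 6, 6 → General Y's minimax is 4.
They coincide at (s2, 1), so the value is 4.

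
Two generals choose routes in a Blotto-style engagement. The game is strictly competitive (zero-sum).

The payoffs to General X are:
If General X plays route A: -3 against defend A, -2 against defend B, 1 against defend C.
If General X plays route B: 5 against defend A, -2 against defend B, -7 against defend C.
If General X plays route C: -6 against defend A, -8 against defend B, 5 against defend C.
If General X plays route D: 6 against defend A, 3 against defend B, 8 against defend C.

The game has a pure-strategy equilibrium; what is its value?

Row minima: -3, -7, -8, 3 → General X's maximin is 3.
Column maxima: 6, 3, 8 → General Y's minimax is 3.
They coincide at (route D, defend B), so the value is 3.

3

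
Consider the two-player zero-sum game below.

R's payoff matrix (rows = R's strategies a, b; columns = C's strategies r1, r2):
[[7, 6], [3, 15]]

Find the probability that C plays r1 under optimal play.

Row minima are 6 and 3, so R's maximin is 6; column maxima are 7 and 15, so C's minimax is 7. These differ, so the equilibrium is in mixed strategies.
Let C play r1 with probability q. R is indifferent when 7q + 6(1−q) = 3q + 15(1−q), giving q = 9/13.

9/13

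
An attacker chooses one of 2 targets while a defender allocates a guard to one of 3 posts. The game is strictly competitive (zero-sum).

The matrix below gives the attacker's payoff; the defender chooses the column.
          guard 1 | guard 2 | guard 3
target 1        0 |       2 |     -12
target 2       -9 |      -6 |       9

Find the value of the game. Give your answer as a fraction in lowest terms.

Column guard 2 is strictly dominated by guard 1 for the defender (it gives the attacker more in every row).
The remaining 2×2 game on (target 1, target 2) × (guard 1, guard 3) has no saddle point. Let the attacker play target 1 with probability p; indifference gives −9(1−p) = −12p + 9(1−p), so p = 3/5.
Similarly the defender's optimal q on guard 1 is 7/10, and the value is 0·(7/10) + (-12)·(3/10) = -18/5.

-18/5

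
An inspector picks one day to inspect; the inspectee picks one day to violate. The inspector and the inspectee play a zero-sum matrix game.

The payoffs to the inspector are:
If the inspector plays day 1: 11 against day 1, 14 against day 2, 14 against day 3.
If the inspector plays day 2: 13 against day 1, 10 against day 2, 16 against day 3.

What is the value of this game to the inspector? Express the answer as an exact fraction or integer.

Column day 3 is strictly dominated by day 1 for the inspectee (it gives the inspector more in every row).
The remaining 2×2 game on (day 1, day 2) × (day 1, day 2) has no saddle point. Let the inspector play day 1 with probability p; indifference gives 11p + 13(1−p) = 14p + 10(1−p), so p = 1/2.
Similarly the inspectee's optimal q on day 1 is 2/3, and the value is 11·(2/3) + (14)·(1/3) = 12.

12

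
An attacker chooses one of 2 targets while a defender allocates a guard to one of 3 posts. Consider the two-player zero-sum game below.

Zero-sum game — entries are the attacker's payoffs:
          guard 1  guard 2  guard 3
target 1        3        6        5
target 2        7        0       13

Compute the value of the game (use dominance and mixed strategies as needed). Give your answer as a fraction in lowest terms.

Column guard 3 is strictly dominated by guard 1 for the defender (it gives the attacker more in every row).
The remaining 2×2 game on (target 1, target 2) × (guard 1, guard 2) has no saddle point. Let the attacker play target 1 with probability p; indifference gives 3p + 7(1−p) = 6p, so p = 7/10.
Similarly the defender's optimal q on guard 1 is 3/5, and the value is 3·(3/5) + (6)·(2/5) = 21/5.

21/5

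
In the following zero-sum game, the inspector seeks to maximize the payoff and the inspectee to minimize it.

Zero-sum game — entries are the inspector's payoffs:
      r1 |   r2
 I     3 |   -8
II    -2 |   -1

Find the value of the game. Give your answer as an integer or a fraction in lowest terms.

Row minima are -8 and -2, so the inspector's maximin is -2; column maxima are 3 and -1, so the inspectee's minimax is -1. These differ, so the equilibrium is in mixed strategies.
Let the inspector play I with probability p. The inspectee is indifferent when 3p − 2(1−p) = −8p − (1−p), giving p = 1/12.
Let the inspectee play r1 with probability q. The inspector is indifferent when 3q − 8(1−q) = −2q − (1−q), giving q = 7/12.
The value is 3·(7/12) + (-8)·(5/12) = -19/12.

-19/12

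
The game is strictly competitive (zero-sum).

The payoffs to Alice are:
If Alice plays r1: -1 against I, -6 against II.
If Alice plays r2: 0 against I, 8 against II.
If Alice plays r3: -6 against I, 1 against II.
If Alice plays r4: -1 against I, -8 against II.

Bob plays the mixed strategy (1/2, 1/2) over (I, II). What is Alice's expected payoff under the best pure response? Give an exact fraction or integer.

4

r1: (-1)·(1/2) + (-6)·(1/2) = -7/2.
r2: (0)·(1/2) + (8)·(1/2) = 4.
r3: (-6)·(1/2) + (1)·(1/2) = -5/2.
r4: (-1)·(1/2) + (-8)·(1/2) = -9/2.
The best pure response is r2 with expected payoff 4.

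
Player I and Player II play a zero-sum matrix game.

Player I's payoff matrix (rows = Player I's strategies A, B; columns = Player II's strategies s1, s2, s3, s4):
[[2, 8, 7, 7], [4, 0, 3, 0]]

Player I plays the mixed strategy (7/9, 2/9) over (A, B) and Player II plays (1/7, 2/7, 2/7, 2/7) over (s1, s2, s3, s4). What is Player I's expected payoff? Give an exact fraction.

38/7

Against (1/7, 2/7, 2/7, 2/7), each row's expected payoff is A: 46/7; B: 10/7.
Taking the (7/9, 2/9)-weighted average: (7/9)·(46/7) + (2/9)·(10/7) = 38/7.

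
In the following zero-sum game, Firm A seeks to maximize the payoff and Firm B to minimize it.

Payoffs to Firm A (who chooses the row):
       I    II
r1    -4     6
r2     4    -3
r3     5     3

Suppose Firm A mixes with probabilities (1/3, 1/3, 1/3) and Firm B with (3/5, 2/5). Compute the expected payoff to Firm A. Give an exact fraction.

9/5

Against (3/5, 2/5), each row's expected payoff is r1: 0; r2: 6/5; r3: 21/5.
Taking the (1/3, 1/3, 1/3)-weighted average: (1/3)·(0) + (1/3)·(6/5) + (1/3)·(21/5) = 9/5.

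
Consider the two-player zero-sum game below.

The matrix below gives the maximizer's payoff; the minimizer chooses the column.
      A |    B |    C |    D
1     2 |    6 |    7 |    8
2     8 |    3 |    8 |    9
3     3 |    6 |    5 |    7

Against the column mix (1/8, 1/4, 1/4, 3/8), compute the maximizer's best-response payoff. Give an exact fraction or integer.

57/8

1: (2)·(1/8) + (6)·(1/4) + (7)·(1/4) + (8)·(3/8) = 13/2.
2: (8)·(1/8) + (3)·(1/4) + (8)·(1/4) + (9)·(3/8) = 57/8.
3: (3)·(1/8) + (6)·(1/4) + (5)·(1/4) + (7)·(3/8) = 23/4.
The best pure response is 2 with expected payoff 57/8.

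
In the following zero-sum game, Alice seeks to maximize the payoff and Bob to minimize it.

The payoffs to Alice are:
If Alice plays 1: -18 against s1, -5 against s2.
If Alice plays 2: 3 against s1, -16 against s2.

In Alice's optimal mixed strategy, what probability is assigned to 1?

Row minima are -18 and -16, so Alice's maximin is -16; column maxima are 3 and -5, so Bob's minimax is -5. These differ, so the equilibrium is in mixed strategies.
Let Alice play 1 with probability p. Bob is indifferent when −18p + 3(1−p) = −5p − 16(1−p), giving p = 19/32.

19/32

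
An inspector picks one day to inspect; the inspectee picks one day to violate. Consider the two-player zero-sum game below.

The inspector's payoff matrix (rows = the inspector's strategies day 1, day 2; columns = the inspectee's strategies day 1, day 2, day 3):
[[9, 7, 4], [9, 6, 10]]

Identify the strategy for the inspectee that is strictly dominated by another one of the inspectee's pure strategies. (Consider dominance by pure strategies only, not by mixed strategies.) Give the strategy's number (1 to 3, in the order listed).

The inspectee prefers columns that give the inspector less. Compare day 1 with day 2: 7 < 9, 6 < 9.
So day 2 strictly dominates day 1 for the inspectee; day 1 is strictly dominated.

1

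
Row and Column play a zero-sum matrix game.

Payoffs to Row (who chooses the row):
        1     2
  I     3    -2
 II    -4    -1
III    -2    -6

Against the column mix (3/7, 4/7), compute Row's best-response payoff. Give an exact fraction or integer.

1/7

I: (3)·(3/7) + (-2)·(4/7) = 1/7.
II: (-4)·(3/7) + (-1)·(4/7) = -16/7.
III: (-2)·(3/7) + (-6)·(4/7) = -30/7.
The best pure response is I with expected payoff 1/7.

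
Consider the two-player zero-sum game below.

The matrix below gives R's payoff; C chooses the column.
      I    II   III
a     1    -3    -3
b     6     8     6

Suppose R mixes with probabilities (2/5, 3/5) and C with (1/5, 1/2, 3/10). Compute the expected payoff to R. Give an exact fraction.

83/25

Against (1/5, 1/2, 3/10), each row's expected payoff is a: -11/5; b: 7.
Taking the (2/5, 3/5)-weighted average: (2/5)·(-11/5) + (3/5)·(7) = 83/25.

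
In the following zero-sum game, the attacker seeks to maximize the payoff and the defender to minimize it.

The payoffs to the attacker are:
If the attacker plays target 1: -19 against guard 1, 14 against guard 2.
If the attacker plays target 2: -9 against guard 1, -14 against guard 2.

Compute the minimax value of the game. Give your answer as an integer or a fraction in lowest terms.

Row minima are -19 and -14, so the attacker's maximin is -14; column maxima are -9 and 14, so the defender's minimax is -9. These differ, so the equilibrium is in mixed strategies.
Let the attacker play target 1 with probability p. The defender is indifferent when −19p − 9(1−p) = 14p − 14(1−p), giving p = 5/38.
Let the defender play guard 1 with probability q. The attacker is indifferent when −19q + 14(1−q) = −9q − 14(1−q), giving q = 14/19.
The value is -19·(14/19) + (14)·(5/19) = -196/19.

-196/19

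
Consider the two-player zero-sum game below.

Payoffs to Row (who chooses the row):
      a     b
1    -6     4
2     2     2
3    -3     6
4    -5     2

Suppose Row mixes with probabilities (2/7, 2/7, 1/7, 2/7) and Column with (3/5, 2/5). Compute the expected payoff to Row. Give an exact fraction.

-19/35

Against (3/5, 2/5), each row's expected payoff is 1: -2; 2: 2; 3: 3/5; 4: -11/5.
Taking the (2/7, 2/7, 1/7, 2/7)-weighted average: (2/7)·(-2) + (2/7)·(2) + (1/7)·(3/5) + (2/7)·(-11/5) = -19/35.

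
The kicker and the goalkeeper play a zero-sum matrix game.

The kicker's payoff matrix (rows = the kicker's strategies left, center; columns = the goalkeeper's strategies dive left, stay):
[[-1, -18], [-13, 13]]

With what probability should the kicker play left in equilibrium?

26/43

Row minima are -18 and -13, so the kicker's maximin is -13; column maxima are -1 and 13, so the goalkeeper's minimax is -1. These differ, so the equilibrium is in mixed strategies.
Let the kicker play left with probability p. The goalkeeper is indifferent when −p − 13(1−p) = −18p + 13(1−p), giving p = 26/43.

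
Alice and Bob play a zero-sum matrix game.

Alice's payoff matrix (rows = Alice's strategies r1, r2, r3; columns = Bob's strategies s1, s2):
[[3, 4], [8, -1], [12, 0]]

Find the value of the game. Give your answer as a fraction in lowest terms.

Row r2 is strictly dominated by row r3, so Alice never plays it.
The remaining 2×2 game on (r1, r3) × (s1, s2) has no saddle point. Let Alice play r1 with probability p; indifference gives 3p + 12(1−p) = 4p, so p = 12/13.
Similarly Bob's optimal q on s1 is 4/13, and the value is 3·(4/13) + (4)·(9/13) = 48/13.

48/13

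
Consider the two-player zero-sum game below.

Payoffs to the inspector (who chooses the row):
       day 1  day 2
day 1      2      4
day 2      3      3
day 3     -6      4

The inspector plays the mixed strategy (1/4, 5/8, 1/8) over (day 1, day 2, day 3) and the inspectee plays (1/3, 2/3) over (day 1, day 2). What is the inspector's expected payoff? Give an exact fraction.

Against (1/3, 2/3), each row's expected payoff is day 1: 10/3; day 2: 3; day 3: 2/3.
Taking the (1/4, 5/8, 1/8)-weighted average: (1/4)·(10/3) + (5/8)·(3) + (1/8)·(2/3) = 67/24.

67/24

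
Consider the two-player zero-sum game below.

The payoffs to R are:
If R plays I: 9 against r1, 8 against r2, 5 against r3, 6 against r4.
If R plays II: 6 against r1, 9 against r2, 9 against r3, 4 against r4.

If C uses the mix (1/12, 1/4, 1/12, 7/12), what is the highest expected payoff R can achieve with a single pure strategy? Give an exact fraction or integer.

I: (9)·(1/12) + (8)·(1/4) + (5)·(1/12) + (6)·(7/12) = 20/3.
II: (6)·(1/12) + (9)·(1/4) + (9)·(1/12) + (4)·(7/12) = 35/6.
The best pure response is I with expected payoff 20/3.

20/3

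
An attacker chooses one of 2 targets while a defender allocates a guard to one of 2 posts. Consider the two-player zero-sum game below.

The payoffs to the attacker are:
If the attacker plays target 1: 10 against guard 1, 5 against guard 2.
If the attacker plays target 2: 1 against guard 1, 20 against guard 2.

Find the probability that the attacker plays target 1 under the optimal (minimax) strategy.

19/24

Row minima are 5 and 1, so the attacker's maximin is 5; column maxima are 10 and 20, so the defender's minimax is 10. These differ, so the equilibrium is in mixed strategies.
Let the attacker play target 1 with probability p. The defender is indifferent when 10p + (1−p) = 5p + 20(1−p), giving p = 19/24.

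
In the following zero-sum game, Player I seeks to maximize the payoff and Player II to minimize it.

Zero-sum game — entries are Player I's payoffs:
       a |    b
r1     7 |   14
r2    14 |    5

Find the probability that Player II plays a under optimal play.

9/16

Row minima are 7 and 5, so Player I's maximin is 7; column maxima are 14 and 14, so Player II's minimax is 14. These differ, so the equilibrium is in mixed strategies.
Let Player II play a with probability q. Player I is indifferent when 7q + 14(1−q) = 14q + 5(1−q), giving q = 9/16.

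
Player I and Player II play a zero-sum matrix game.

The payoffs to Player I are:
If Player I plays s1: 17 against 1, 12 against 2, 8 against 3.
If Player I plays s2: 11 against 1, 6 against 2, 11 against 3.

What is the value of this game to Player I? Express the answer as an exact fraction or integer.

Column 1 is strictly dominated by 2 for Player II (it gives Player I more in every row).
The remaining 2×2 game on (s1, s2) × (2, 3) has no saddle point. Let Player I play s1 with probability p; indifference gives 12p + 6(1−p) = 8p + 11(1−p), so p = 5/9.
Similarly Player II's optimal q on 2 is 1/3, and the value is 12·(1/3) + (8)·(2/3) = 28/3.

28/3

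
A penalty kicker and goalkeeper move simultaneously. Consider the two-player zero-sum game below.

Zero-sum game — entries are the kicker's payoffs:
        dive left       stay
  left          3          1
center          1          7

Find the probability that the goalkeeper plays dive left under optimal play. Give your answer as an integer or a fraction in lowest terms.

3/4

Row minima are 1 and 1, so the kicker's maximin is 1; column maxima are 3 and 7, so the goalkeeper's minimax is 3. These differ, so the equilibrium is in mixed strategies.
Let the goalkeeper play dive left with probability q. The kicker is indifferent when 3q + (1−q) = q + 7(1−q), giving q = 3/4.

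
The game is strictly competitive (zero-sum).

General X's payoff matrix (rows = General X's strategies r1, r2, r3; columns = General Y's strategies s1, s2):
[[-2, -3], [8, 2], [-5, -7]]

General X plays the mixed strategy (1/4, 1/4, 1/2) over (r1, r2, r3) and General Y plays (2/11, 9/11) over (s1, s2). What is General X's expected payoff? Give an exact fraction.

-13/4

Against (2/11, 9/11), each row's expected payoff is r1: -31/11; r2: 34/11; r3: -73/11.
Taking the (1/4, 1/4, 1/2)-weighted average: (1/4)·(-31/11) + (1/4)·(34/11) + (1/2)·(-73/11) = -13/4.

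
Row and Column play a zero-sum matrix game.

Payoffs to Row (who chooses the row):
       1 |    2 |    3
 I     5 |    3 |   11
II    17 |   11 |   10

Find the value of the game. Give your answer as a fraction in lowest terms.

Column 1 is strictly dominated by 2 for Column (it gives Row more in every row).
The remaining 2×2 game on (I, II) × (2, 3) has no saddle point. Let Row play I with probability p; indifference gives 3p + 11(1−p) = 11p + 10(1−p), so p = 1/9.
Similarly Column's optimal q on 2 is 1/9, and the value is 3·(1/9) + (11)·(8/9) = 91/9.

91/9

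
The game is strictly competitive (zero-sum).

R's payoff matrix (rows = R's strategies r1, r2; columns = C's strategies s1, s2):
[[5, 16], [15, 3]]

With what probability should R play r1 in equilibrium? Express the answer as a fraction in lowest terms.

Row minima are 5 and 3, so R's maximin is 5; column maxima are 15 and 16, so C's minimax is 15. These differ, so the equilibrium is in mixed strategies.
Let R play r1 with probability p. C is indifferent when 5p + 15(1−p) = 16p + 3(1−p), giving p = 12/23.

12/23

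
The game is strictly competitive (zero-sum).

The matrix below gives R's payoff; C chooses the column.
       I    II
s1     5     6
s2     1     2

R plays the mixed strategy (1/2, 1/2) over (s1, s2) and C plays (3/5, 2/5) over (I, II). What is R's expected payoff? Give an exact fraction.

17/5

Against (3/5, 2/5), each row's expected payoff is s1: 27/5; s2: 7/5.
Taking the (1/2, 1/2)-weighted average: (1/2)·(27/5) + (1/2)·(7/5) = 17/5.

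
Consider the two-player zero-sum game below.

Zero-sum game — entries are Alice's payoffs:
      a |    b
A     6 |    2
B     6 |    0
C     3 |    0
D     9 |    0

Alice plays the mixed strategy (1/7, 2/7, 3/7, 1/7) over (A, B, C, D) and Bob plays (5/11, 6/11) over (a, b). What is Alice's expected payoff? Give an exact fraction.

192/77

Against (5/11, 6/11), each row's expected payoff is A: 42/11; B: 30/11; C: 15/11; D: 45/11.
Taking the (1/7, 2/7, 3/7, 1/7)-weighted average: (1/7)·(42/11) + (2/7)·(30/11) + (3/7)·(15/11) + (1/7)·(45/11) = 192/77.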